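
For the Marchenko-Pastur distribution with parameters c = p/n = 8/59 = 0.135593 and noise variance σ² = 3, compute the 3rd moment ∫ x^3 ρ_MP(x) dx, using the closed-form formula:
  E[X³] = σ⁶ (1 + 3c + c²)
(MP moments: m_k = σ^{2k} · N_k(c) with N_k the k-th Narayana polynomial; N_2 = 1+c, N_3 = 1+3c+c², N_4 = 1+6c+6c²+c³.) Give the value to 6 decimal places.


E[X³] = σ⁶ (1 + 3c + c²) (third MP moment). With σ² = 3 (so σ⁶ = 27) and c = 8/59 = 0.135593: E[X³] = 27 · (1 + 3·0.135593 + (0.135593)²) = 27 · 1.425165.

So E[X^3] = 38.479460.


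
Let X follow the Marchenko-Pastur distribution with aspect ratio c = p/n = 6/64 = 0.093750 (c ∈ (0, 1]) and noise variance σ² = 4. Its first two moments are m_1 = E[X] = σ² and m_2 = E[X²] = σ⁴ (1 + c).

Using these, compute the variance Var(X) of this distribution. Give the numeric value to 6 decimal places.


m_1 = E[X] = σ² = 4, so m_1² = 16.
m_2 = E[X²] = σ⁴ (1 + c) = 16 · (1 + 0.093750) = 16 · 1.093750 = 17.500000.
(Note m_2 − m_1² simplifies to c · σ⁴ = 0.093750 · 16.)

Var(X) = m_2 − m_1² = 17.500000 − 16 = 1.500000.


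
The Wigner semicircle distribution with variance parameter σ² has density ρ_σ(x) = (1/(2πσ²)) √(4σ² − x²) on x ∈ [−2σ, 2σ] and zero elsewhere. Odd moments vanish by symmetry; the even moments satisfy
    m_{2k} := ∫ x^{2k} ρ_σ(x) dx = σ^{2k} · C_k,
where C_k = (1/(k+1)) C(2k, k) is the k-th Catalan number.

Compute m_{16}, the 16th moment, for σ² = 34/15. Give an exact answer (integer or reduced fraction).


By the scaled semicircle moment identity, m_{2k} = σ^{2k} · C_k with k = 8.
C_8 = (1/(k+1)) · C(2k, k) = (1/9) · C(16, 8) = (1/9) · 12870 = 1430.
σ^{2k} = (σ²)^k = (34/15)^8 = 1785793904896/2562890625.

Therefore m_{16} = σ^{16} · C_8 = (1785793904896/2562890625) · 1430 = 510737056800256/512578125.


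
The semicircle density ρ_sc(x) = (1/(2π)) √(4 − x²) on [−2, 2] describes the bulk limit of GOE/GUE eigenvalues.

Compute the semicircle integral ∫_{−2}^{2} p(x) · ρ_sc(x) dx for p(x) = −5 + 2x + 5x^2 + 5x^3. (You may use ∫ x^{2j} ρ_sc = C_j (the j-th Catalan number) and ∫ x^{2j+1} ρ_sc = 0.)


Write p(x) = Σ a_i x^i, split into monomials and integrate each against ρ_sc separately.
Using ∫ x^{2j} ρ_sc = C_j = (1/(j+1)) C(2j, j) (Catalan numbers) and ∫ x^{2j+1} ρ_sc = 0 (odd monomials vanish by symmetry):
  i = 0 (even): a_0 · C_{0} = -5 · 1 = -5
  i = 1 (odd): ∫ x^1 ρ_sc = 0 (vanishes)
  i = 2 (even): a_2 · C_{1} = 5 · 1 = 5
  i = 3 (odd): ∫ x^3 ρ_sc = 0 (vanishes)

Summing the contributions: ∫_{−2}^{2} p(x) ρ_sc(x) dx = (-5) + 5 = 0.


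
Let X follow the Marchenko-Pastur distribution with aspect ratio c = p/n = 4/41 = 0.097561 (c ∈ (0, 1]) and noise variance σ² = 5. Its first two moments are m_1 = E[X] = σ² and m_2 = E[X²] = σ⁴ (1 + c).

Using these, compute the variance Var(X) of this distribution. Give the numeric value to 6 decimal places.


m_1 = E[X] = σ² = 5, so m_1² = 25.
m_2 = E[X²] = σ⁴ (1 + c) = 25 · (1 + 0.097561) = 25 · 1.097561 = 27.439024.
(Note m_2 − m_1² simplifies to c · σ⁴ = 0.097561 · 25.)

Var(X) = m_2 − m_1² = 27.439024 − 25 = 2.439024.


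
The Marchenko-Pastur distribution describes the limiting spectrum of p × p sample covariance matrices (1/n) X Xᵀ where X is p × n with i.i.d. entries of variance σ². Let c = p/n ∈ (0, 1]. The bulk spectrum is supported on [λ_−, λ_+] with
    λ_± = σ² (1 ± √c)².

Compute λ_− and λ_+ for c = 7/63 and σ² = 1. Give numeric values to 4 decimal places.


c = 7/63 = 0.111111; √c = 0.333333.
λ_− = σ² (1 − √c)² = 1 · (1 − 0.333333)² = 1 · (0.666667)² = 0.444444.
λ_+ = σ² (1 + √c)² = 1 · (1 + 0.333333)² = 1 · (1.333333)² = 1.777778.

Rounded to 4 decimal places: λ_− ≈ 0.4444, λ_+ ≈ 1.7778.


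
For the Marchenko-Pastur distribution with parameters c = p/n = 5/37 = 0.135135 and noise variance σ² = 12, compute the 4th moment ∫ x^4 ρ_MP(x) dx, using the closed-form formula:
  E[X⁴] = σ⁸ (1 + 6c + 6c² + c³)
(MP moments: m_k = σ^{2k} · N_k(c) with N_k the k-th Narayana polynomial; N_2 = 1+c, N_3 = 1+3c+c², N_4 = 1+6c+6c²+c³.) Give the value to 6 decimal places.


E[X⁴] = σ⁸ (1 + 6c + 6c² + c³) (fourth MP moment). With σ² = 12 (so σ⁸ = 20736) and c = 5/37 = 0.135135: E[X⁴] = 20736 · (1 + 6·0.135135 + 6·(0.135135)² + (0.135135)³) = 20736 · 1.922848.

So E[X^4] = 39872.168045.


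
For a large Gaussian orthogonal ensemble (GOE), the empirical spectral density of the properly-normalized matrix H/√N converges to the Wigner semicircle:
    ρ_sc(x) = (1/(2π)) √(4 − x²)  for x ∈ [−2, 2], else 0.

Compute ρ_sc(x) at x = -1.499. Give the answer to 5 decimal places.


ρ_sc(x) = (1/(2π)) √(4 − x²). With x = -1.499:
  4 − x² = 4 − (-1.499)² = 4 − 2.247001 = 1.752999.
  √(4 − x²) = 1.324009.
  1/(2π) = 0.159155.
  ρ_sc(-1.499) = 0.159155 · 1.324009 = 0.210723.

Rounded to 5 decimal places: ρ_sc(-1.499) ≈ 0.21072.


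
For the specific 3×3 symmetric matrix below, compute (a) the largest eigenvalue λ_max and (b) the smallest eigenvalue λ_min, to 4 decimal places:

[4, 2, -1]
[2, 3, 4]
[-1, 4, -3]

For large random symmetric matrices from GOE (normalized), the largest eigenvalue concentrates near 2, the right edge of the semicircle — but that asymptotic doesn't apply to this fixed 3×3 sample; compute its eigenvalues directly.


Since M is real symmetric, all three eigenvalues are real; they are the roots of det(λI − M) = λ³ − (tr M) λ² + s λ − det M, where s is the sum of the principal 2×2 minors.
tr M = 4 + 3 + (-3) = 4.
s = (4·3 − 2²) + (4·(-3) − (-1)²) + (3·(-3) − 4²) = 8 + (-13) + (-25) = -30.
det M (expand along row 1) = 4·(-25) − 2·(-2) + (-1)·11 = -107.
Characteristic polynomial: λ³ − 4λ² − 30λ + 107 = 0.
Substitute λ = y + (tr M)/3 = y + 1.333333 to remove the quadratic term: y³ + p·y + q = 0 with p = s − (tr M)²/3 = -35.333333 and q = −2(tr M)³/27 + (tr M)·s/3 − det M = 62.259259.
Three real roots ⇒ use the trigonometric (Viète) form: r = 2√(−p/3) = 6.863753, φ = arccos(3q/(p·r)) = arccos(-0.770156) = 2.449883 rad.
y_k = r·cos(φ/3 − 2πk/3) for k = 0, 1, 2 gives y = 4.699496, 1.982617, -6.682113.
λ_k = y_k + 1.333333 gives λ = 6.0328, 3.3160, -5.3488 (check: the sum is 4.0000 = tr M).

Hence λ_max = 6.0328 and λ_min = -5.3488.


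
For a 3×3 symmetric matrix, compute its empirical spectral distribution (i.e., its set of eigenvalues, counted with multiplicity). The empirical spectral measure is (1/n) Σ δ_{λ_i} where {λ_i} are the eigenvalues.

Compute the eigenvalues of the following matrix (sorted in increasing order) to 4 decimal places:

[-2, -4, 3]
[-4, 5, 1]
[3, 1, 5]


Since M is real symmetric, all three eigenvalues are real; they are the roots of det(λI − M) = λ³ − (tr M) λ² + s λ − det M, where s is the sum of the principal 2×2 minors.
tr M = -2 + 5 + 5 = 8.
s = ((-2)·5 − (-4)²) + ((-2)·5 − 3²) + (5·5 − 1²) = -26 + (-19) + 24 = -21.
det M (expand along row 1) = (-2)·24 − (-4)·(-23) + 3·(-19) = -197.
Characteristic polynomial: λ³ − 8λ² − 21λ + 197 = 0.
Substitute λ = y + (tr M)/3 = y + 2.666667 to remove the quadratic term: y³ + p·y + q = 0 with p = s − (tr M)²/3 = -42.333333 and q = −2(tr M)³/27 + (tr M)·s/3 − det M = 103.074074.
Three real roots ⇒ use the trigonometric (Viète) form: r = 2√(−p/3) = 7.512952, φ = arccos(3q/(p·r)) = arccos(-0.972249) = 2.905457 rad.
y_k = r·cos(φ/3 − 2πk/3) for k = 0, 1, 2 gives y = 4.256448, 3.233242, -7.489690.
λ_k = y_k + 2.666667 gives λ = 6.9231, 5.8999, -4.8230 (check: the sum is 8.0000 = tr M).

Eigenvalues sorted in increasing order: [-4.8230, 5.8999, 6.9231].


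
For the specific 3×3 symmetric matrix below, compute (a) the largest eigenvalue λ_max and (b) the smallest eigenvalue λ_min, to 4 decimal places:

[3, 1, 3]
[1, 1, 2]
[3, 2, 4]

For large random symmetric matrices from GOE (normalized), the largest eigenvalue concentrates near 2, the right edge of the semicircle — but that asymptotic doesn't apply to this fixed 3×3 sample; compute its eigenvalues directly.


Since M is real symmetric, all three eigenvalues are real; they are the roots of det(λI − M) = λ³ − (tr M) λ² + s λ − det M, where s is the sum of the principal 2×2 minors.
tr M = 3 + 1 + 4 = 8.
s = (3·1 − 1²) + (3·4 − 3²) + (1·4 − 2²) = 2 + 3 + 0 = 5.
det M (expand along row 1) = 3·0 − 1·(-2) + 3·(-1) = -1.
Characteristic polynomial: λ³ − 8λ² + 5λ + 1 = 0.
Substitute λ = y + (tr M)/3 = y + 2.666667 to remove the quadratic term: y³ + p·y + q = 0 with p = s − (tr M)²/3 = -16.333333 and q = −2(tr M)³/27 + (tr M)·s/3 − det M = -23.592593.
Three real roots ⇒ use the trigonometric (Viète) form: r = 2√(−p/3) = 4.666667, φ = arccos(3q/(p·r)) = arccos(0.928571) = 0.380251 rad.
y_k = r·cos(φ/3 − 2πk/3) for k = 0, 1, 2 gives y = 4.629230, -1.803730, -2.825500.
λ_k = y_k + 2.666667 gives λ = 7.2959, 0.8629, -0.1588 (check: the sum is 8.0000 = tr M).

Hence λ_max = 7.2959 and λ_min = -0.1588.


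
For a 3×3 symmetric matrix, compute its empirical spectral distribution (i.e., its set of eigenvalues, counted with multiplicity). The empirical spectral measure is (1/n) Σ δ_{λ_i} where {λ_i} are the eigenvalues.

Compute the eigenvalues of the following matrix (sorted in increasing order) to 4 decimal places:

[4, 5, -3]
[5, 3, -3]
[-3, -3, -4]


Since M is real symmetric, all three eigenvalues are real; they are the roots of det(λI − M) = λ³ − (tr M) λ² + s λ − det M, where s is the sum of the principal 2×2 minors.
tr M = 4 + 3 + (-4) = 3.
s = (4·3 − 5²) + (4·(-4) − (-3)²) + (3·(-4) − (-3)²) = -13 + (-25) + (-21) = -59.
det M (expand along row 1) = 4·(-21) − 5·(-29) + (-3)·(-6) = 79.
Characteristic polynomial: λ³ − 3λ² − 59λ − 79 = 0.
Substitute λ = y + (tr M)/3 = y + 1.000000 to remove the quadratic term: y³ + p·y + q = 0 with p = s − (tr M)²/3 = -62.000000 and q = −2(tr M)³/27 + (tr M)·s/3 − det M = -140.000000.
Three real roots ⇒ use the trigonometric (Viète) form: r = 2√(−p/3) = 9.092121, φ = arccos(3q/(p·r)) = arccos(0.745062) = 0.730169 rad.
y_k = r·cos(φ/3 − 2πk/3) for k = 0, 1, 2 gives y = 8.824146, -2.514487, -6.309659.
λ_k = y_k + 1.000000 gives λ = 9.8241, -1.5145, -5.3097 (check: the sum is 3.0000 = tr M).

Eigenvalues sorted in increasing order: [-5.3097, -1.5145, 9.8241].


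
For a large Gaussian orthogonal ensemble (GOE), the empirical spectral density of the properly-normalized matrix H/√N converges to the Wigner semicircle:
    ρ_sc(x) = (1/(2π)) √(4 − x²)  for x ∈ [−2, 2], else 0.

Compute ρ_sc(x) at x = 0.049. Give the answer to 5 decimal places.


ρ_sc(x) = (1/(2π)) √(4 − x²). With x = 0.049:
  4 − x² = 4 − (0.049)² = 4 − 0.002401 = 3.997599.
  √(4 − x²) = 1.999400.
  1/(2π) = 0.159155.
  ρ_sc(0.049) = 0.159155 · 1.999400 = 0.318214.

Rounded to 5 decimal places: ρ_sc(0.049) ≈ 0.31821.


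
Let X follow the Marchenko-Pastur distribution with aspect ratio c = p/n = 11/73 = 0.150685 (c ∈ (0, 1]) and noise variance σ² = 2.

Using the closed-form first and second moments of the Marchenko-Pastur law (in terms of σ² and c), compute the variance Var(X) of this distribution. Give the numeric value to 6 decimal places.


Recall the MP moments m_1 = E[X] = σ² and m_2 = E[X²] = σ⁴ (1 + c).
m_1 = E[X] = σ² = 2, so m_1² = 4.
m_2 = E[X²] = σ⁴ (1 + c) = 4 · (1 + 0.150685) = 4 · 1.150685 = 4.602740.
(Note m_2 − m_1² simplifies to c · σ⁴ = 0.150685 · 4.)

Var(X) = m_2 − m_1² = 4.602740 − 4 = 0.602740.


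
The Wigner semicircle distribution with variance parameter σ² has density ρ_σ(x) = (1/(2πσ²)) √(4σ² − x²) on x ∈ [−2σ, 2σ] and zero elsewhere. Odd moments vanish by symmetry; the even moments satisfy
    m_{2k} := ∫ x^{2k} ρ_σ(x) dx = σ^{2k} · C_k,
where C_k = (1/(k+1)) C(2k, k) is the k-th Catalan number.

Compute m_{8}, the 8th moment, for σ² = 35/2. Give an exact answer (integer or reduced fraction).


By the scaled semicircle moment identity, m_{2k} = σ^{2k} · C_k with k = 4.
C_4 = (1/(k+1)) · C(2k, k) = (1/5) · C(8, 4) = (1/5) · 70 = 14.
σ^{2k} = (σ²)^k = (35/2)^4 = 1500625/16.

Therefore m_{8} = σ^{8} · C_4 = (1500625/16) · 14 = 10504375/8.


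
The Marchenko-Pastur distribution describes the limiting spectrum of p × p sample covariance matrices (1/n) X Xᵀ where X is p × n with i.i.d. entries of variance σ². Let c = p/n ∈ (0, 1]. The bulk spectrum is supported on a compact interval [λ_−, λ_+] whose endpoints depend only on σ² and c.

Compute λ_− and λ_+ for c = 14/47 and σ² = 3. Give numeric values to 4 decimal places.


c = 14/47 = 0.297872; √c = 0.545777.
λ_− = σ² (1 − √c)² = 3 · (1 − 0.545777)² = 3 · (0.454223)² = 0.618956.
λ_+ = σ² (1 + √c)² = 3 · (1 + 0.545777)² = 3 · (1.545777)² = 7.168278.

Rounded to 4 decimal places: λ_− ≈ 0.6190, λ_+ ≈ 7.1683.


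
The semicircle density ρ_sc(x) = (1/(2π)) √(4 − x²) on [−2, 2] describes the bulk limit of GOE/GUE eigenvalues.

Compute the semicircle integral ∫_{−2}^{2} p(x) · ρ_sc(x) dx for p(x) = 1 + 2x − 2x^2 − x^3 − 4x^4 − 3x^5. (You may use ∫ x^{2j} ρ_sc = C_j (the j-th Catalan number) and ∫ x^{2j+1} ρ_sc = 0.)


Write p(x) = Σ a_i x^i, split into monomials and integrate each against ρ_sc separately.
Using ∫ x^{2j} ρ_sc = C_j = (1/(j+1)) C(2j, j) (Catalan numbers) and ∫ x^{2j+1} ρ_sc = 0 (odd monomials vanish by symmetry):
  i = 0 (even): a_0 · C_{0} = 1 · 1 = 1
  i = 1 (odd): ∫ x^1 ρ_sc = 0 (vanishes)
  i = 2 (even): a_2 · C_{1} = -2 · 1 = -2
  i = 3 (odd): ∫ x^3 ρ_sc = 0 (vanishes)
  i = 4 (even): a_4 · C_{2} = -4 · 2 = -8
  i = 5 (odd): ∫ x^5 ρ_sc = 0 (vanishes)

Summing the contributions: ∫_{−2}^{2} p(x) ρ_sc(x) dx = 1 + (-2) + (-8) = -9.


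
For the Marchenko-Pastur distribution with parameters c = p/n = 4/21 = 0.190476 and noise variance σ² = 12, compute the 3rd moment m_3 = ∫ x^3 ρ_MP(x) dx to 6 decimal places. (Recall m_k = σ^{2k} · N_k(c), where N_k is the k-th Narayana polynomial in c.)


E[X³] = σ⁶ (1 + 3c + c²) (third MP moment). With σ² = 12 (so σ⁶ = 1728) and c = 4/21 = 0.190476: E[X³] = 1728 · (1 + 3·0.190476 + (0.190476)²) = 1728 · 1.607710.

So E[X^3] = 2778.122449.


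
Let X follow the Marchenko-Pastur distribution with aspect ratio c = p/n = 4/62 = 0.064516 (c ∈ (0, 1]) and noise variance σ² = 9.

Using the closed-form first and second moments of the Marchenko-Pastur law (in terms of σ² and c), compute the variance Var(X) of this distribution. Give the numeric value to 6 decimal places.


Recall the MP moments m_1 = E[X] = σ² and m_2 = E[X²] = σ⁴ (1 + c).
m_1 = E[X] = σ² = 9, so m_1² = 81.
m_2 = E[X²] = σ⁴ (1 + c) = 81 · (1 + 0.064516) = 81 · 1.064516 = 86.225806.
(Note m_2 − m_1² simplifies to c · σ⁴ = 0.064516 · 81.)

Var(X) = m_2 − m_1² = 86.225806 − 81 = 5.225806.


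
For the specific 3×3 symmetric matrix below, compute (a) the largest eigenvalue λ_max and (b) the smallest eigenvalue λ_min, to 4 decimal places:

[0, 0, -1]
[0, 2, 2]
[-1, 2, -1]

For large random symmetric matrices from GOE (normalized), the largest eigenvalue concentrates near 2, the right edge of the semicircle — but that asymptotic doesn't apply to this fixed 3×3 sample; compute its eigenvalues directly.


Since M is real symmetric, all three eigenvalues are real; they are the roots of det(λI − M) = λ³ − (tr M) λ² + s λ − det M, where s is the sum of the principal 2×2 minors.
tr M = 0 + 2 + (-1) = 1.
s = (0·2 − 0²) + (0·(-1) − (-1)²) + (2·(-1) − 2²) = 0 + (-1) + (-6) = -7.
det M (expand along row 1) = 0·(-6) − 0·2 + (-1)·2 = -2.
Characteristic polynomial: λ³ − λ² − 7λ + 2 = 0.
Substitute λ = y + (tr M)/3 = y + 0.333333 to remove the quadratic term: y³ + p·y + q = 0 with p = s − (tr M)²/3 = -7.333333 and q = −2(tr M)³/27 + (tr M)·s/3 − det M = -0.407407.
Three real roots ⇒ use the trigonometric (Viète) form: r = 2√(−p/3) = 3.126944, φ = arccos(3q/(p·r)) = arccos(0.053300) = 1.517471 rad.
y_k = r·cos(φ/3 − 2πk/3) for k = 0, 1, 2 gives y = 2.735374, -0.055579, -2.679796.
λ_k = y_k + 0.333333 gives λ = 3.0687, 0.2778, -2.3465 (check: the sum is 1.0000 = tr M).

Hence λ_max = 3.0687 and λ_min = -2.3465.


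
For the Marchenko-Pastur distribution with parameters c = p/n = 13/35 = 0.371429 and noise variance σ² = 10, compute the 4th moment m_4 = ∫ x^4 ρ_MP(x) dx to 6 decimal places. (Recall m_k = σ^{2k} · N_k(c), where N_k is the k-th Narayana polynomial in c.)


E[X⁴] = σ⁸ (1 + 6c + 6c² + c³) (fourth MP moment). With σ² = 10 (so σ⁸ = 10000) and c = 13/35 = 0.371429: E[X⁴] = 10000 · (1 + 6·0.371429 + 6·(0.371429)² + (0.371429)³) = 10000 · 4.107569.

So E[X^4] = 41075.685131.


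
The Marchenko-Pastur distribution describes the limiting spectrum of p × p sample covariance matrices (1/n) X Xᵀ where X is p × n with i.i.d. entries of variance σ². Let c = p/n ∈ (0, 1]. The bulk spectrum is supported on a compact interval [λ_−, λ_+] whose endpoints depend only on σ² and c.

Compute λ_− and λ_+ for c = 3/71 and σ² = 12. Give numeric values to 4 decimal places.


c = 3/71 = 0.042254; √c = 0.205557.
λ_− = σ² (1 − √c)² = 12 · (1 − 0.205557)² = 12 · (0.794443)² = 7.573684.
λ_+ = σ² (1 + √c)² = 12 · (1 + 0.205557)² = 12 · (1.205557)² = 17.440401.

Rounded to 4 decimal places: λ_− ≈ 7.5737, λ_+ ≈ 17.4404.


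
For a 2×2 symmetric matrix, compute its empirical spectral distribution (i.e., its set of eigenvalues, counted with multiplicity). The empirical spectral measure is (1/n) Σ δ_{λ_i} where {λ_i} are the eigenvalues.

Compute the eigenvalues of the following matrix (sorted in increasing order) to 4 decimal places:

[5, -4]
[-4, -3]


Since M is real symmetric, both eigenvalues are real; they are the roots of det(λI − M) = λ² − (tr M) λ + det M.
tr M = 5 + (-3) = 2.
det M = 5·(-3) − (-4)² = -15 − 16 = -31.
Characteristic polynomial: λ² − 2λ − 31 = 0.
Discriminant Δ = (tr M)² − 4·det M = 4 − (-124) = 128; √Δ = 11.313708.
λ = (tr M ± √Δ)/2 = (2 ± 11.313708)/2, giving (tr M − √Δ)/2 = -4.6569 and (tr M + √Δ)/2 = 6.6569.

Eigenvalues sorted in increasing order: [-4.6569, 6.6569].


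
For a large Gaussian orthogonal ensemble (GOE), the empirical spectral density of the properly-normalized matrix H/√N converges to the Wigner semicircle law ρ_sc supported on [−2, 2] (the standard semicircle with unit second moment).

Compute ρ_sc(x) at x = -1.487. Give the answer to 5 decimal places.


ρ_sc(x) = (1/(2π)) √(4 − x²). With x = -1.487:
  4 − x² = 4 − (-1.487)² = 4 − 2.211169 = 1.788831.
  √(4 − x²) = 1.337472.
  1/(2π) = 0.159155.
  ρ_sc(-1.487) = 0.159155 · 1.337472 = 0.212865.

Rounded to 5 decimal places: ρ_sc(-1.487) ≈ 0.21287.


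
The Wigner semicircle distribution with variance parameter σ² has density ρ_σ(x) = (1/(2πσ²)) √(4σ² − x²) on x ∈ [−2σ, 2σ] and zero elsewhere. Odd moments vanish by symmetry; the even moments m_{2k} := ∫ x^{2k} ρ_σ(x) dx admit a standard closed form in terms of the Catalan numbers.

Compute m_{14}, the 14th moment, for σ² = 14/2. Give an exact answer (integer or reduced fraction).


By the scaled semicircle moment identity, m_{2k} = σ^{2k} · C_k with k = 7.
C_7 = (1/(k+1)) · C(2k, k) = (1/8) · C(14, 7) = (1/8) · 3432 = 429.
σ^{2k} = (σ²)^k = (14/2)^7 = 823543.

Therefore m_{14} = σ^{14} · C_7 = 823543 · 429 = 353299947.


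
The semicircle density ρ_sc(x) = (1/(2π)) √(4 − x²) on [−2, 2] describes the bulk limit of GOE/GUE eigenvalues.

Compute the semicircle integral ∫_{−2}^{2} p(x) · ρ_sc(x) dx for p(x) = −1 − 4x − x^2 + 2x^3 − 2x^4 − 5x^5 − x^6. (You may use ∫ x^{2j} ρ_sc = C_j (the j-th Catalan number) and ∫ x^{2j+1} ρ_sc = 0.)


Write p(x) = Σ a_i x^i, split into monomials and integrate each against ρ_sc separately.
Using ∫ x^{2j} ρ_sc = C_j = (1/(j+1)) C(2j, j) (Catalan numbers) and ∫ x^{2j+1} ρ_sc = 0 (odd monomials vanish by symmetry):
  i = 0 (even): a_0 · C_{0} = -1 · 1 = -1
  i = 1 (odd): ∫ x^1 ρ_sc = 0 (vanishes)
  i = 2 (even): a_2 · C_{1} = -1 · 1 = -1
  i = 3 (odd): ∫ x^3 ρ_sc = 0 (vanishes)
  i = 4 (even): a_4 · C_{2} = -2 · 2 = -4
  i = 5 (odd): ∫ x^5 ρ_sc = 0 (vanishes)
  i = 6 (even): a_6 · C_{3} = -1 · 5 = -5

Summing the contributions: ∫_{−2}^{2} p(x) ρ_sc(x) dx = (-1) + (-1) + (-4) + (-5) = -11.


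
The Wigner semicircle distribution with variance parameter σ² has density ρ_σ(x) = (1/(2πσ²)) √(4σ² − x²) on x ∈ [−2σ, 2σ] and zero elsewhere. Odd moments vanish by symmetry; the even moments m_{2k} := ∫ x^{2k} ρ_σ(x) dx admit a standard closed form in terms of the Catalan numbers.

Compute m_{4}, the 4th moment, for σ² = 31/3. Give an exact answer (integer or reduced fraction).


By the scaled semicircle moment identity, m_{2k} = σ^{2k} · C_k with k = 2.
C_2 = (1/(k+1)) · C(2k, k) = (1/3) · C(4, 2) = (1/3) · 6 = 2.
σ^{2k} = (σ²)^k = (31/3)^2 = 961/9.

Therefore m_{4} = σ^{4} · C_2 = (961/9) · 2 = 1922/9.


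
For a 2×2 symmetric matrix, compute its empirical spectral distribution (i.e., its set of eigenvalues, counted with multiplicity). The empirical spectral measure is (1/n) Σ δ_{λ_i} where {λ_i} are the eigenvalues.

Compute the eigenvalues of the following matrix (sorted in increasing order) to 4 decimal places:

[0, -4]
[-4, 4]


Since M is real symmetric, both eigenvalues are real; they are the roots of det(λI − M) = λ² − (tr M) λ + det M.
tr M = 0 + 4 = 4.
det M = 0·4 − (-4)² = 0 − 16 = -16.
Characteristic polynomial: λ² − 4λ − 16 = 0.
Discriminant Δ = (tr M)² − 4·det M = 16 − (-64) = 80; √Δ = 8.944272.
λ = (tr M ± √Δ)/2 = (4 ± 8.944272)/2, giving (tr M − √Δ)/2 = -2.4721 and (tr M + √Δ)/2 = 6.4721.

Eigenvalues sorted in increasing order: [-2.4721, 6.4721].


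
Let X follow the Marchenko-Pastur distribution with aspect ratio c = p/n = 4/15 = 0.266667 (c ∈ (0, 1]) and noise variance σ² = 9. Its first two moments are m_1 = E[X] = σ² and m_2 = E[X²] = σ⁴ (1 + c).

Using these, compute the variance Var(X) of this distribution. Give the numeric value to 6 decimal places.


m_1 = E[X] = σ² = 9, so m_1² = 81.
m_2 = E[X²] = σ⁴ (1 + c) = 81 · (1 + 0.266667) = 81 · 1.266667 = 102.600000.
(Note m_2 − m_1² simplifies to c · σ⁴ = 0.266667 · 81.)

Var(X) = m_2 − m_1² = 102.600000 − 81 = 21.600000.


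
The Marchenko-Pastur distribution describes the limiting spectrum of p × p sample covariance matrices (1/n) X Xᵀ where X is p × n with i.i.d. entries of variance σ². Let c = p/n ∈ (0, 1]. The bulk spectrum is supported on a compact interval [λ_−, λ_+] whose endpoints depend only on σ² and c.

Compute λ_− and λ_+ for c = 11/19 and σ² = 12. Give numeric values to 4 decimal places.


c = 11/19 = 0.578947; √c = 0.760886.
λ_− = σ² (1 − √c)² = 12 · (1 − 0.760886)² = 12 · (0.239114)² = 0.686107.
λ_+ = σ² (1 + √c)² = 12 · (1 + 0.760886)² = 12 · (1.760886)² = 37.208630.

Rounded to 4 decimal places: λ_− ≈ 0.6861, λ_+ ≈ 37.2086.


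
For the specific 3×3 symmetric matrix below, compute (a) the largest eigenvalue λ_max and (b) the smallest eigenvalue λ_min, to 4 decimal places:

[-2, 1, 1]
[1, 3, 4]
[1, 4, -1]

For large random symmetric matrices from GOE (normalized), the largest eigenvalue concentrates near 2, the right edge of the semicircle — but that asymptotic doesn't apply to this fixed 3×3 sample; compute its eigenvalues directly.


Since M is real symmetric, all three eigenvalues are real; they are the roots of det(λI − M) = λ³ − (tr M) λ² + s λ − det M, where s is the sum of the principal 2×2 minors.
tr M = -2 + 3 + (-1) = 0.
s = ((-2)·3 − 1²) + ((-2)·(-1) − 1²) + (3·(-1) − 4²) = -7 + 1 + (-19) = -25.
det M (expand along row 1) = (-2)·(-19) − 1·(-5) + 1·1 = 44.
Characteristic polynomial: λ³ − 25λ − 44 = 0.
Substitute λ = y + (tr M)/3 = y + 0.000000 to remove the quadratic term: y³ + p·y + q = 0 with p = s − (tr M)²/3 = -25.000000 and q = −2(tr M)³/27 + (tr M)·s/3 − det M = -44.000000.
Three real roots ⇒ use the trigonometric (Viète) form: r = 2√(−p/3) = 5.773503, φ = arccos(3q/(p·r)) = arccos(0.914523) = 0.416470 rad.
y_k = r·cos(φ/3 − 2πk/3) for k = 0, 1, 2 gives y = 5.717959, -2.167091, -3.550868.
λ_k = y_k + 0.000000 gives λ = 5.7180, -2.1671, -3.5509 (check: the sum is 0.0000 = tr M).

Hence λ_max = 5.7180 and λ_min = -3.5509.


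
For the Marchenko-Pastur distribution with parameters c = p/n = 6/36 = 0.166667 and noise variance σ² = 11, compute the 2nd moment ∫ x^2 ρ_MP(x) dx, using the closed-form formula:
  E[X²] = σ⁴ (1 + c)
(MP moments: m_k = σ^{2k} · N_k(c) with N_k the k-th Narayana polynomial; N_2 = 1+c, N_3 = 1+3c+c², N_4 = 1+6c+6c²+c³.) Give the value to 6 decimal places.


E[X²] = σ⁴ (1 + c) (second MP moment). With σ² = 11 (so σ⁴ = 121) and c = 6/36 = 0.166667: E[X²] = 121 · (1 + 0.166667) = 121 · 1.166667.

So E[X^2] = 141.166667.


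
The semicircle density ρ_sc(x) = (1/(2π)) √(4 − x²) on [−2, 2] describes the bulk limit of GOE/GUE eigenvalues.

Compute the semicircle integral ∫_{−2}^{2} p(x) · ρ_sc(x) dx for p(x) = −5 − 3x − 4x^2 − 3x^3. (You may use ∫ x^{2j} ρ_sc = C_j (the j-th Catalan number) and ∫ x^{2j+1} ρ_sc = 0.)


Write p(x) = Σ a_i x^i, split into monomials and integrate each against ρ_sc separately.
Using ∫ x^{2j} ρ_sc = C_j = (1/(j+1)) C(2j, j) (Catalan numbers) and ∫ x^{2j+1} ρ_sc = 0 (odd monomials vanish by symmetry):
  i = 0 (even): a_0 · C_{0} = -5 · 1 = -5
  i = 1 (odd): ∫ x^1 ρ_sc = 0 (vanishes)
  i = 2 (even): a_2 · C_{1} = -4 · 1 = -4
  i = 3 (odd): ∫ x^3 ρ_sc = 0 (vanishes)

Summing the contributions: ∫_{−2}^{2} p(x) ρ_sc(x) dx = (-5) + (-4) = -9.


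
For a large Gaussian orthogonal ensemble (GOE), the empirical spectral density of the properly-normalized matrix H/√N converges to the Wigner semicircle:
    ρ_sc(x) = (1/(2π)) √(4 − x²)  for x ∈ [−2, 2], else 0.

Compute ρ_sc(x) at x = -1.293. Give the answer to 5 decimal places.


ρ_sc(x) = (1/(2π)) √(4 − x²). With x = -1.293:
  4 − x² = 4 − (-1.293)² = 4 − 1.671849 = 2.328151.
  √(4 − x²) = 1.525828.
  1/(2π) = 0.159155.
  ρ_sc(-1.293) = 0.159155 · 1.525828 = 0.242843.

Rounded to 5 decimal places: ρ_sc(-1.293) ≈ 0.24284.


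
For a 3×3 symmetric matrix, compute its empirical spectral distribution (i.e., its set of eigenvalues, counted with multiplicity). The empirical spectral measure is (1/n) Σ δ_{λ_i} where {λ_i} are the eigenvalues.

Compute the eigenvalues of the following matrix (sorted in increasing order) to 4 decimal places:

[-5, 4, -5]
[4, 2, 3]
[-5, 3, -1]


Since M is real symmetric, all three eigenvalues are real; they are the roots of det(λI − M) = λ³ − (tr M) λ² + s λ − det M, where s is the sum of the principal 2×2 minors.
tr M = -5 + 2 + (-1) = -4.
s = ((-5)·2 − 4²) + ((-5)·(-1) − (-5)²) + (2·(-1) − 3²) = -26 + (-20) + (-11) = -57.
det M (expand along row 1) = (-5)·(-11) − 4·11 + (-5)·22 = -99.
Characteristic polynomial: λ³ + 4λ² − 57λ + 99 = 0.
Substitute λ = y + (tr M)/3 = y − 1.333333 to remove the quadratic term: y³ + p·y + q = 0 with p = s − (tr M)²/3 = -62.333333 and q = −2(tr M)³/27 + (tr M)·s/3 − det M = 179.740741.
Three real roots ⇒ use the trigonometric (Viète) form: r = 2√(−p/3) = 9.116530, φ = arccos(3q/(p·r)) = arccos(-0.948894) = 2.820510 rad.
y_k = r·cos(φ/3 − 2πk/3) for k = 0, 1, 2 gives y = 5.375567, 3.688798, -9.064365.
λ_k = y_k − 1.333333 gives λ = 4.0422, 2.3555, -10.3977 (check: the sum is -4.0000 = tr M).

Eigenvalues sorted in increasing order: [-10.3977, 2.3555, 4.0422].


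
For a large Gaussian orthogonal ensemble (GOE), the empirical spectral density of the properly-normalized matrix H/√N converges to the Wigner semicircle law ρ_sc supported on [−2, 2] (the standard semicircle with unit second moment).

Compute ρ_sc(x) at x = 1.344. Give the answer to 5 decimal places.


ρ_sc(x) = (1/(2π)) √(4 − x²). With x = 1.344:
  4 − x² = 4 − (1.344)² = 4 − 1.806336 = 2.193664.
  √(4 − x²) = 1.481102.
  1/(2π) = 0.159155.
  ρ_sc(1.344) = 0.159155 · 1.481102 = 0.235725.

Rounded to 5 decimal places: ρ_sc(1.344) ≈ 0.23572.


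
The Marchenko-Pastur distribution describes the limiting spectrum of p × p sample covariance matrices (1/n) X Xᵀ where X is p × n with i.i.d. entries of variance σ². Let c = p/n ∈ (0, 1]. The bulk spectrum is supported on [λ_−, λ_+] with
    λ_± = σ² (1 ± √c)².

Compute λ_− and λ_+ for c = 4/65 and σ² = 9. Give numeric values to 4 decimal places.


c = 4/65 = 0.061538; √c = 0.248069.
λ_− = σ² (1 − √c)² = 9 · (1 − 0.248069)² = 9 · (0.751931)² = 5.088596.
λ_+ = σ² (1 + √c)² = 9 · (1 + 0.248069)² = 9 · (1.248069)² = 14.019097.

Rounded to 4 decimal places: λ_− ≈ 5.0886, λ_+ ≈ 14.0191.


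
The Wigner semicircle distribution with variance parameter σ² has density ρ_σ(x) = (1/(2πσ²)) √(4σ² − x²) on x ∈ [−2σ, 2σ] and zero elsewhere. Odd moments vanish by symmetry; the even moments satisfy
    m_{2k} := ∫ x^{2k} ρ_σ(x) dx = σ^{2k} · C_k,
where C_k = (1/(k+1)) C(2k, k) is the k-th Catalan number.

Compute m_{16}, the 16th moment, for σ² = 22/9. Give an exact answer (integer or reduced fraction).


By the scaled semicircle moment identity, m_{2k} = σ^{2k} · C_k with k = 8.
C_8 = (1/(k+1)) · C(2k, k) = (1/9) · C(16, 8) = (1/9) · 12870 = 1430.
σ^{2k} = (σ²)^k = (22/9)^8 = 54875873536/43046721.

Therefore m_{16} = σ^{16} · C_8 = (54875873536/43046721) · 1430 = 78472499156480/43046721.


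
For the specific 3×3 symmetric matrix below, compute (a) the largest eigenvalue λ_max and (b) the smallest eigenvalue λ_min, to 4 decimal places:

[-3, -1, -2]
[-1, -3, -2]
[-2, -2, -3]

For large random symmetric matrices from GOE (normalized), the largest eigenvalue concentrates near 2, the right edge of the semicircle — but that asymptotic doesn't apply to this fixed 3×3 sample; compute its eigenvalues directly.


Since M is real symmetric, all three eigenvalues are real; they are the roots of det(λI − M) = λ³ − (tr M) λ² + s λ − det M, where s is the sum of the principal 2×2 minors.
tr M = -3 + (-3) + (-3) = -9.
s = ((-3)·(-3) − (-1)²) + ((-3)·(-3) − (-2)²) + ((-3)·(-3) − (-2)²) = 8 + 5 + 5 = 18.
det M (expand along row 1) = (-3)·5 − (-1)·(-1) + (-2)·(-4) = -8.
Characteristic polynomial: λ³ + 9λ² + 18λ + 8 = 0.
Substitute λ = y + (tr M)/3 = y − 3.000000 to remove the quadratic term: y³ + p·y + q = 0 with p = s − (tr M)²/3 = -9.000000 and q = −2(tr M)³/27 + (tr M)·s/3 − det M = 8.000000.
Three real roots ⇒ use the trigonometric (Viète) form: r = 2√(−p/3) = 3.464102, φ = arccos(3q/(p·r)) = arccos(-0.769800) = 2.449325 rad.
y_k = r·cos(φ/3 − 2πk/3) for k = 0, 1, 2 gives y = 2.372281, 1.000000, -3.372281.
λ_k = y_k − 3.000000 gives λ = -0.6277, -2.0000, -6.3723 (check: the sum is -9.0000 = tr M).

Hence λ_max = -0.6277 and λ_min = -6.3723.


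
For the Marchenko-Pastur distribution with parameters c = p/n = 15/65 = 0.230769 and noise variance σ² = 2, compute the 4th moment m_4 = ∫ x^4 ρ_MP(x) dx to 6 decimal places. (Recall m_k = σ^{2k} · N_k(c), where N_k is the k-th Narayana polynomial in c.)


E[X⁴] = σ⁸ (1 + 6c + 6c² + c³) (fourth MP moment). With σ² = 2 (so σ⁸ = 16) and c = 15/65 = 0.230769: E[X⁴] = 16 · (1 + 6·0.230769 + 6·(0.230769)² + (0.230769)³) = 16 · 2.716431.

So E[X^4] = 43.462904.


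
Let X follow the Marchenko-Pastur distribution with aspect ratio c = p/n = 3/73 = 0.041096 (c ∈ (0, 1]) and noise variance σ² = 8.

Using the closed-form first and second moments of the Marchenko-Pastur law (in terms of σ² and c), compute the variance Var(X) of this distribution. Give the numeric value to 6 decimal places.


Recall the MP moments m_1 = E[X] = σ² and m_2 = E[X²] = σ⁴ (1 + c).
m_1 = E[X] = σ² = 8, so m_1² = 64.
m_2 = E[X²] = σ⁴ (1 + c) = 64 · (1 + 0.041096) = 64 · 1.041096 = 66.630137.
(Note m_2 − m_1² simplifies to c · σ⁴ = 0.041096 · 64.)

Var(X) = m_2 − m_1² = 66.630137 − 64 = 2.630137.


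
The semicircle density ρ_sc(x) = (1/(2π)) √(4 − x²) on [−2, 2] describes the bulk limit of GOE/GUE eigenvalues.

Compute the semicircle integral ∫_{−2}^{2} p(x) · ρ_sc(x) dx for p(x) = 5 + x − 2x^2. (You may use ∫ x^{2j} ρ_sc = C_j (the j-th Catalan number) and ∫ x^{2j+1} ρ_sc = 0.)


Write p(x) = Σ a_i x^i, split into monomials and integrate each against ρ_sc separately.
Using ∫ x^{2j} ρ_sc = C_j = (1/(j+1)) C(2j, j) (Catalan numbers) and ∫ x^{2j+1} ρ_sc = 0 (odd monomials vanish by symmetry):
  i = 0 (even): a_0 · C_{0} = 5 · 1 = 5
  i = 1 (odd): ∫ x^1 ρ_sc = 0 (vanishes)
  i = 2 (even): a_2 · C_{1} = -2 · 1 = -2

Summing the contributions: ∫_{−2}^{2} p(x) ρ_sc(x) dx = 5 + (-2) = 3.


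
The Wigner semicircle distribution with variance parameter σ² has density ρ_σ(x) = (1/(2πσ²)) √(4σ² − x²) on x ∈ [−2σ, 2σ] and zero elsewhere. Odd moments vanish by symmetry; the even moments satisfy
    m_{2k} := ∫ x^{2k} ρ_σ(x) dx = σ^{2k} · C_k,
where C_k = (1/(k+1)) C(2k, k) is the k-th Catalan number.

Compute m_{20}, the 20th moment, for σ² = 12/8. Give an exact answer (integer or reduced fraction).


By the scaled semicircle moment identity, m_{2k} = σ^{2k} · C_k with k = 10.
C_10 = (1/(k+1)) · C(2k, k) = (1/11) · C(20, 10) = (1/11) · 184756 = 16796.
σ^{2k} = (σ²)^k = (12/8)^10 = 59049/1024.

Therefore m_{20} = σ^{20} · C_10 = (59049/1024) · 16796 = 247946751/256.


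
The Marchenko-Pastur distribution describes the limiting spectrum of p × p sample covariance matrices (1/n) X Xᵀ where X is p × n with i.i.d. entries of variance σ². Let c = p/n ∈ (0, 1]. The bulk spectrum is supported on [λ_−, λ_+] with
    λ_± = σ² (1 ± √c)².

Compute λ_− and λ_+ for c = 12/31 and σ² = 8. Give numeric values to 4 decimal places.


c = 12/31 = 0.387097; √c = 0.622171.
λ_− = σ² (1 − √c)² = 8 · (1 − 0.622171)² = 8 · (0.377829)² = 1.142038.
λ_+ = σ² (1 + √c)² = 8 · (1 + 0.622171)² = 8 · (1.622171)² = 21.051510.

Rounded to 4 decimal places: λ_− ≈ 1.1420, λ_+ ≈ 21.0515.


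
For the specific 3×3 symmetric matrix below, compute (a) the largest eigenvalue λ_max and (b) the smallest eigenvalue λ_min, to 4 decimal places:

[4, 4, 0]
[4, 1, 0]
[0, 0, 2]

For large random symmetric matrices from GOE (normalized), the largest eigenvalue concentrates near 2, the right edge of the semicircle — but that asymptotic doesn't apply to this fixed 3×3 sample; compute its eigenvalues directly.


Since M is real symmetric, all three eigenvalues are real; they are the roots of det(λI − M) = λ³ − (tr M) λ² + s λ − det M, where s is the sum of the principal 2×2 minors.
tr M = 4 + 1 + 2 = 7.
s = (4·1 − 4²) + (4·2 − 0²) + (1·2 − 0²) = -12 + 8 + 2 = -2.
det M (expand along row 1) = 4·2 − 4·8 + 0·0 = -24.
Characteristic polynomial: λ³ − 7λ² − 2λ + 24 = 0.
Substitute λ = y + (tr M)/3 = y + 2.333333 to remove the quadratic term: y³ + p·y + q = 0 with p = s − (tr M)²/3 = -18.333333 and q = −2(tr M)³/27 + (tr M)·s/3 − det M = -6.074074.
Three real roots ⇒ use the trigonometric (Viète) form: r = 2√(−p/3) = 4.944132, φ = arccos(3q/(p·r)) = arccos(0.201034) = 1.368383 rad.
y_k = r·cos(φ/3 − 2πk/3) for k = 0, 1, 2 gives y = 4.438669, -0.333333, -4.105335.
λ_k = y_k + 2.333333 gives λ = 6.7720, 2.0000, -1.7720 (check: the sum is 7.0000 = tr M).

Hence λ_max = 6.7720 and λ_min = -1.7720.


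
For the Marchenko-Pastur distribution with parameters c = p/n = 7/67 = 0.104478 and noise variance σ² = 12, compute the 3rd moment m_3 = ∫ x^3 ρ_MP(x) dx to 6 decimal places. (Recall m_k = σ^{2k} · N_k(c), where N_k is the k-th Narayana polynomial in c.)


E[X³] = σ⁶ (1 + 3c + c²) (third MP moment). With σ² = 12 (so σ⁶ = 1728) and c = 7/67 = 0.104478: E[X³] = 1728 · (1 + 3·0.104478 + (0.104478)²) = 1728 · 1.324348.

So E[X^3] = 2288.474048.


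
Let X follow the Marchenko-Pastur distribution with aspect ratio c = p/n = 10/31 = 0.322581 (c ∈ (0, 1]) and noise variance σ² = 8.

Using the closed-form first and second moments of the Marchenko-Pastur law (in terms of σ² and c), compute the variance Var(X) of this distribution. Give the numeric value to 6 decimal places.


Recall the MP moments m_1 = E[X] = σ² and m_2 = E[X²] = σ⁴ (1 + c).
m_1 = E[X] = σ² = 8, so m_1² = 64.
m_2 = E[X²] = σ⁴ (1 + c) = 64 · (1 + 0.322581) = 64 · 1.322581 = 84.645161.
(Note m_2 − m_1² simplifies to c · σ⁴ = 0.322581 · 64.)

Var(X) = m_2 − m_1² = 84.645161 − 64 = 20.645161.


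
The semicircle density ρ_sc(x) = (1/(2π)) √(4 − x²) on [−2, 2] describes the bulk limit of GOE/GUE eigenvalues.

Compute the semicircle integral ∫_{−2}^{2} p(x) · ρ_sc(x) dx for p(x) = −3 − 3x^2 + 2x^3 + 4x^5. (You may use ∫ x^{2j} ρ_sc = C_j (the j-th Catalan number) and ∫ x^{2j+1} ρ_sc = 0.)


Write p(x) = Σ a_i x^i, split into monomials and integrate each against ρ_sc separately.
Using ∫ x^{2j} ρ_sc = C_j = (1/(j+1)) C(2j, j) (Catalan numbers) and ∫ x^{2j+1} ρ_sc = 0 (odd monomials vanish by symmetry):
  i = 0 (even): a_0 · C_{0} = -3 · 1 = -3
  i = 2 (even): a_2 · C_{1} = -3 · 1 = -3
  i = 3 (odd): ∫ x^3 ρ_sc = 0 (vanishes)
  i = 5 (odd): ∫ x^5 ρ_sc = 0 (vanishes)

Summing the contributions: ∫_{−2}^{2} p(x) ρ_sc(x) dx = (-3) + (-3) = -6.


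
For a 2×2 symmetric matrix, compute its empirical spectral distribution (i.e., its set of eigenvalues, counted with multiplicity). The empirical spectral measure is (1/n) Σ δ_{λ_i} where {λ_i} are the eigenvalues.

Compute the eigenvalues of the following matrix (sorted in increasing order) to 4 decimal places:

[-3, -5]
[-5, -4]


Since M is real symmetric, both eigenvalues are real; they are the roots of det(λI − M) = λ² − (tr M) λ + det M.
tr M = -3 + (-4) = -7.
det M = (-3)·(-4) − (-5)² = 12 − 25 = -13.
Characteristic polynomial: λ² + 7λ − 13 = 0.
Discriminant Δ = (tr M)² − 4·det M = 49 − (-52) = 101; √Δ = 10.049876.
λ = (tr M ± √Δ)/2 = (-7 ± 10.049876)/2, giving (tr M − √Δ)/2 = -8.5249 and (tr M + √Δ)/2 = 1.5249.

Eigenvalues sorted in increasing order: [-8.5249, 1.5249].


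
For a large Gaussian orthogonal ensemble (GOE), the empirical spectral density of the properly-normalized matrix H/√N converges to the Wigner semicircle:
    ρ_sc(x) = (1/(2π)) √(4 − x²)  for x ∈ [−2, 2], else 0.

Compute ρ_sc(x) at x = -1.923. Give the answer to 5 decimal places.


ρ_sc(x) = (1/(2π)) √(4 − x²). With x = -1.923:
  4 − x² = 4 − (-1.923)² = 4 − 3.697929 = 0.302071.
  √(4 − x²) = 0.549610.
  1/(2π) = 0.159155.
  ρ_sc(-1.923) = 0.159155 · 0.549610 = 0.087473.

Rounded to 5 decimal places: ρ_sc(-1.923) ≈ 0.08747.


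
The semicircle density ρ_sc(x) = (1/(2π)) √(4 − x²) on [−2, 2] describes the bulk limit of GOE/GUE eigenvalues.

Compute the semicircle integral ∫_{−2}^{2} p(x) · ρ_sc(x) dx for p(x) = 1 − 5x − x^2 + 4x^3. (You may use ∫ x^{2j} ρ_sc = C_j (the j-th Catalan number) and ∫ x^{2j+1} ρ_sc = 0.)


Write p(x) = Σ a_i x^i, split into monomials and integrate each against ρ_sc separately.
Using ∫ x^{2j} ρ_sc = C_j = (1/(j+1)) C(2j, j) (Catalan numbers) and ∫ x^{2j+1} ρ_sc = 0 (odd monomials vanish by symmetry):
  i = 0 (even): a_0 · C_{0} = 1 · 1 = 1
  i = 1 (odd): ∫ x^1 ρ_sc = 0 (vanishes)
  i = 2 (even): a_2 · C_{1} = -1 · 1 = -1
  i = 3 (odd): ∫ x^3 ρ_sc = 0 (vanishes)

Summing the contributions: ∫_{−2}^{2} p(x) ρ_sc(x) dx = 1 + (-1) = 0.
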